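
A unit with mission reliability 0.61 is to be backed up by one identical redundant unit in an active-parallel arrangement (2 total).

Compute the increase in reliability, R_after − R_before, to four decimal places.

0.2379

R_before = 0.61
R_after = 1 − (1 − 0.61)^2 = 0.8479
ΔR = 0.8479 − 0.61 = 0.2379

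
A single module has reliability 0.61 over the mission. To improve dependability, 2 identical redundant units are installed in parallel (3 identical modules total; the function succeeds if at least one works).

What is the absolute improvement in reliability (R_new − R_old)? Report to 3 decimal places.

0.331

R_before = 0.61
R_after = 1 − (1 − 0.61)^3 = 0.941
ΔR = 0.941 − 0.61 = 0.331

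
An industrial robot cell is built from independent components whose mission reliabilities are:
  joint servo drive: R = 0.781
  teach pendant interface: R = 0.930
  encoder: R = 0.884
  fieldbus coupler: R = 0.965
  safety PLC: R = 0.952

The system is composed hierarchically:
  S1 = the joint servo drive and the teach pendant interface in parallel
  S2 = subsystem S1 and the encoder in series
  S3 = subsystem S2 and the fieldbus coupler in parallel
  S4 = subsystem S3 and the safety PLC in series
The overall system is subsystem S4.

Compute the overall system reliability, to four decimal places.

Parallel (joint servo drive and teach pendant interface): 1 − (1 − 0.781000)(1 − 0.930000) = 0.984670
Series ([0.984670] and encoder): 0.984670 × 0.884000 = 0.870448
Parallel ([0.870448] and fieldbus coupler): 1 − (1 − 0.870448)(1 − 0.965000) = 0.995466
Series ([0.995466] and safety PLC): 0.995466 × 0.952000 = 0.9477

0.9477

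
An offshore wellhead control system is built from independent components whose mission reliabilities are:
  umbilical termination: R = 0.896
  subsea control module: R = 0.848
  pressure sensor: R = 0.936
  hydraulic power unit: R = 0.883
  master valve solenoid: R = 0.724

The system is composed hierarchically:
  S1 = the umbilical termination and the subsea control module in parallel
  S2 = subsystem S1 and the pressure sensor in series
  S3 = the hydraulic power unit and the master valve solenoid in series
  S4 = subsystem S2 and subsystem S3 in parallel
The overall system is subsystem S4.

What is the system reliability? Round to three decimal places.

0.972

Parallel (umbilical termination and subsea control module): 1 − (1 − 0.89600)(1 − 0.84800) = 0.98419
Series ([0.98419] and pressure sensor): 0.98419 × 0.93600 = 0.92120
Series (hydraulic power unit and master valve solenoid): 0.88300 × 0.72400 = 0.63929
Parallel ([0.92120] and [0.63929]): 1 − (1 − 0.92120)(1 − 0.63929) = 0.972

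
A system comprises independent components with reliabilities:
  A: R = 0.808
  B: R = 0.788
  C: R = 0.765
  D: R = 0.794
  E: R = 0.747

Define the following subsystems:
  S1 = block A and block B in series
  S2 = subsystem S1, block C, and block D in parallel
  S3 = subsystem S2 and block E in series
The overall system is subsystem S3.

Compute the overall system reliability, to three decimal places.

0.734

Series (A and B): 0.80800 × 0.78800 = 0.63670
Parallel ([0.63670], C, and D): 1 − (1 − 0.63670)(1 − 0.76500)(1 − 0.79400) = 0.98241
Series ([0.98241] and E): 0.98241 × 0.74700 = 0.734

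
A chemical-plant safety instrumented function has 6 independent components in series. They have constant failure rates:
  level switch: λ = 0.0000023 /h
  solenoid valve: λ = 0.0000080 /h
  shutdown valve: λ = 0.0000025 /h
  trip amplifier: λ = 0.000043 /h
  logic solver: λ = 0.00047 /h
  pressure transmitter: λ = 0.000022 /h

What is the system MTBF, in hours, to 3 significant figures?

1830

Series of exponential components: λ_sys = Σ λ_i
λ_sys = 0.0000023 + 0.0000080 + 0.0000025 + 0.000043 + 0.00047 + 0.000022 = 5.4780e-04 /h
MTBF = 1 / λ_sys = 1830 h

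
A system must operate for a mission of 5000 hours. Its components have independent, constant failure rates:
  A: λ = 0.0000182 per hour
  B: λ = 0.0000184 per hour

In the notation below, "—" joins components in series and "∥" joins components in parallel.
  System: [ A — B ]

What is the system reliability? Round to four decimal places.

R(A) = exp(−0.0000182 × 5000) = 0.913018
R(B) = exp(−0.0000184 × 5000) = 0.912105
Series (A and B): 0.913018 × 0.912105 = 0.8328

0.8328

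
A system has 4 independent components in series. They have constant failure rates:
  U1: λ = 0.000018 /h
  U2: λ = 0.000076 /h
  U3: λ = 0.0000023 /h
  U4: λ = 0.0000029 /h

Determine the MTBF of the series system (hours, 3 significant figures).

10100

Series of exponential components: λ_sys = Σ λ_i
λ_sys = 0.000018 + 0.000076 + 0.0000023 + 0.0000029 = 9.9200e-05 /h
MTBF = 1 / λ_sys = 10100 h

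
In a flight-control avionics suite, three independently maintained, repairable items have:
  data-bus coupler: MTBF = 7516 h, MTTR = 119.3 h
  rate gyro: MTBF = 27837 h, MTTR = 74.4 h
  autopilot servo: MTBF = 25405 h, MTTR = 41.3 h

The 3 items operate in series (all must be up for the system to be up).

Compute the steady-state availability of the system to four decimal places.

A(data-bus coupler) = MTBF/(MTBF+MTTR) = 7516/(7516+119.3) = 0.984375
A(rate gyro) = MTBF/(MTBF+MTTR) = 27837/(27837+74.4) = 0.997334
A(autopilot servo) = MTBF/(MTBF+MTTR) = 25405/(25405+41.3) = 0.998377
Series availability: 0.984375 × 0.997334 × 0.998377 = 0.9802

0.9802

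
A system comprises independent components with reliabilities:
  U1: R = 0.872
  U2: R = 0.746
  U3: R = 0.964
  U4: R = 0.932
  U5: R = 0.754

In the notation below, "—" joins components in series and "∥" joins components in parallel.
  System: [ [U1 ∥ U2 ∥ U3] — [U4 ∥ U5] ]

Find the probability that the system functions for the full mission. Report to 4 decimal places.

0.9821

Parallel (U1, U2, and U3): 1 − (1 − 0.872000)(1 − 0.746000)(1 − 0.964000) = 0.998830
Parallel (U4 and U5): 1 − (1 − 0.932000)(1 − 0.754000) = 0.983272
Series ([0.998830] and [0.983272]): 0.998830 × 0.983272 = 0.9821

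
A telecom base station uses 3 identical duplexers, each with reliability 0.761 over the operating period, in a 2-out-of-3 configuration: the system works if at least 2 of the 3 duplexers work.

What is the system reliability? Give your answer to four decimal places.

R = Σ_{i=2}^{3} C(3,i) p^i (1−p)^{3−i} with p = 0.761
C(3,2)·0.761^2·0.239^1 = 0.415230
C(3,3)·0.761^3·0.239^0 = 0.440711
Sum = 0.8559

0.8559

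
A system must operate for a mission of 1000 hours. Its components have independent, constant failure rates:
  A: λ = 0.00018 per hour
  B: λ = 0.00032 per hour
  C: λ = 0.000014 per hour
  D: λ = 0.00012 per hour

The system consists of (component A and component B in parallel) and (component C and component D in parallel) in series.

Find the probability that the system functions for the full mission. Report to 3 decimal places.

R(A) = exp(−0.00018 × 1000) = 0.83527
R(B) = exp(−0.00032 × 1000) = 0.72615
R(C) = exp(−0.000014 × 1000) = 0.98610
R(D) = exp(−0.00012 × 1000) = 0.88692
Parallel (A and B): 1 − (1 − 0.83527)(1 − 0.72615) = 0.95489
Parallel (C and D): 1 − (1 − 0.98610)(1 − 0.88692) = 0.99843
Series ([0.95489] and [0.99843]): 0.95489 × 0.99843 = 0.953

0.953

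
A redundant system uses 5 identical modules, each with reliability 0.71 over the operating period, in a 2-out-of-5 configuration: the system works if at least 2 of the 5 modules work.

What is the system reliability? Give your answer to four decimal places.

R = Σ_{i=2}^{5} C(5,i) p^i (1−p)^{5−i} with p = 0.71
C(5,2)·0.71^2·0.29^3 = 0.122945
C(5,3)·0.71^3·0.29^2 = 0.301003
C(5,4)·0.71^4·0.29^1 = 0.368469
C(5,5)·0.71^5·0.29^0 = 0.180423
Sum = 0.9728

0.9728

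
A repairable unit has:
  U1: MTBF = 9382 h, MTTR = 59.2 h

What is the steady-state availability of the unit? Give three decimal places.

0.994

A(U1) = MTBF/(MTBF+MTTR) = 9382/(9382+59.2) = 0.994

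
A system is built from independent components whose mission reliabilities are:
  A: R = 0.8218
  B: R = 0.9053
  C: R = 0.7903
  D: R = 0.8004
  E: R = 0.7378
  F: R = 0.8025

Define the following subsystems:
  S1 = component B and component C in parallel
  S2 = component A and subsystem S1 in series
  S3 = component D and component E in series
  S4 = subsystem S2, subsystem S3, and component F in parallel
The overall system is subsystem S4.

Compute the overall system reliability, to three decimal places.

0.984

Parallel (B and C): 1 − (1 − 0.90530)(1 − 0.79030) = 0.98014
Series (A and [0.98014]): 0.82180 × 0.98014 = 0.80548
Series (D and E): 0.80040 × 0.73780 = 0.59054
Parallel ([0.80548], [0.59054], and F): 1 − (1 − 0.80548)(1 − 0.59054)(1 − 0.80250) = 0.984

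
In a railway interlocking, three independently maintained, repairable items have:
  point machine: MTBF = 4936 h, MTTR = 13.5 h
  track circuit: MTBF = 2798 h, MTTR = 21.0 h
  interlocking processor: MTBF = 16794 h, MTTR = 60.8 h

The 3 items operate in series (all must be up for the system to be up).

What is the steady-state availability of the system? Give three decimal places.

A(point machine) = MTBF/(MTBF+MTTR) = 4936/(4936+13.5) = 0.997272
A(track circuit) = MTBF/(MTBF+MTTR) = 2798/(2798+21.0) = 0.992551
A(interlocking processor) = MTBF/(MTBF+MTTR) = 16794/(16794+60.8) = 0.996393
Series availability: 0.997272 × 0.992551 × 0.996393 = 0.986

0.986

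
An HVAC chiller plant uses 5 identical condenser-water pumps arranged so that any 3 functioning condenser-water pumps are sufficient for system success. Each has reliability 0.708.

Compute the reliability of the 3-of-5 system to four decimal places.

R = Σ_{i=3}^{5} C(5,i) p^i (1−p)^{5−i} with p = 0.708
C(5,3)·0.708^3·0.292^2 = 0.302598
C(5,4)·0.708^4·0.292^1 = 0.366848
C(5,5)·0.708^5·0.292^0 = 0.177896
Sum = 0.8473

0.8473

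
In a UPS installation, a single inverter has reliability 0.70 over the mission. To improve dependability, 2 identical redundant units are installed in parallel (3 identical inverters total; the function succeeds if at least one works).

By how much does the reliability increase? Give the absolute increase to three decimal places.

R_before = 0.70
R_after = 1 − (1 − 0.70)^3 = 0.973
ΔR = 0.973 − 0.70 = 0.273

0.273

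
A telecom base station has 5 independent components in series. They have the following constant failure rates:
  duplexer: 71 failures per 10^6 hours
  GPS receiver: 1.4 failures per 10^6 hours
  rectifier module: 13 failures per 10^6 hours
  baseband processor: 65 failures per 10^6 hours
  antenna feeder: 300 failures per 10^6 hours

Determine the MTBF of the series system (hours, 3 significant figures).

2220

Series of exponential components: λ_sys = Σ λ_i
λ_sys = 0.000071 + 0.0000014 + 0.000013 + 0.000065 + 0.00030 = 4.5040e-04 /h
MTBF = 1 / λ_sys = 2220 h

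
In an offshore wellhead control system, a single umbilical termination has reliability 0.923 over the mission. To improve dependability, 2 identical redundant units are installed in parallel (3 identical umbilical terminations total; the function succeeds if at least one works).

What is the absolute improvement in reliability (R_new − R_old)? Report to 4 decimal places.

R_before = 0.923
R_after = 1 − (1 − 0.923)^3 = 0.9995
ΔR = 0.9995 − 0.923 = 0.0765

0.0765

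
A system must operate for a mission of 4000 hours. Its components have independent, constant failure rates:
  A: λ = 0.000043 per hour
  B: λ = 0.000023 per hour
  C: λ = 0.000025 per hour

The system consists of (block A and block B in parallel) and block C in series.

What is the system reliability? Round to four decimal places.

R(A) = exp(−0.000043 × 4000) = 0.841979
R(B) = exp(−0.000023 × 4000) = 0.912105
R(C) = exp(−0.000025 × 4000) = 0.904837
Parallel (A and B): 1 − (1 − 0.841979)(1 − 0.912105) = 0.986111
Series ([0.986111] and C): 0.986111 × 0.904837 = 0.8923

0.8923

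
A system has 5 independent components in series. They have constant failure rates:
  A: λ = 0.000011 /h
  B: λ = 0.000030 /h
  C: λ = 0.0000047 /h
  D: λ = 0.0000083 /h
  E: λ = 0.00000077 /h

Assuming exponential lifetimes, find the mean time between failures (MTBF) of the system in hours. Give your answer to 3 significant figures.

18300

Series of exponential components: λ_sys = Σ λ_i
λ_sys = 0.000011 + 0.000030 + 0.0000047 + 0.0000083 + 0.00000077 = 5.4770e-05 /h
MTBF = 1 / λ_sys = 18300 h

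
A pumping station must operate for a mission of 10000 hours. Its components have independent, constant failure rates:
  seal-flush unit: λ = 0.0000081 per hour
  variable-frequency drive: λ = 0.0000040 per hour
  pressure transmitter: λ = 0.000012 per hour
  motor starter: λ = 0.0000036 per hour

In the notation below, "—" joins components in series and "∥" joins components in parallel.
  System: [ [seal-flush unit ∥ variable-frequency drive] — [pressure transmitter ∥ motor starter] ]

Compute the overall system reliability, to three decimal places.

R(seal-flush unit) = exp(−0.0000081 × 10000) = 0.92219
R(variable-frequency drive) = exp(−0.0000040 × 10000) = 0.96079
R(pressure transmitter) = exp(−0.000012 × 10000) = 0.88692
R(motor starter) = exp(−0.0000036 × 10000) = 0.96464
Parallel (seal-flush unit and variable-frequency drive): 1 − (1 − 0.92219)(1 − 0.96079) = 0.99695
Parallel (pressure transmitter and motor starter): 1 − (1 − 0.88692)(1 − 0.96464) = 0.99600
Series ([0.99695] and [0.99600]): 0.99695 × 0.99600 = 0.993

0.993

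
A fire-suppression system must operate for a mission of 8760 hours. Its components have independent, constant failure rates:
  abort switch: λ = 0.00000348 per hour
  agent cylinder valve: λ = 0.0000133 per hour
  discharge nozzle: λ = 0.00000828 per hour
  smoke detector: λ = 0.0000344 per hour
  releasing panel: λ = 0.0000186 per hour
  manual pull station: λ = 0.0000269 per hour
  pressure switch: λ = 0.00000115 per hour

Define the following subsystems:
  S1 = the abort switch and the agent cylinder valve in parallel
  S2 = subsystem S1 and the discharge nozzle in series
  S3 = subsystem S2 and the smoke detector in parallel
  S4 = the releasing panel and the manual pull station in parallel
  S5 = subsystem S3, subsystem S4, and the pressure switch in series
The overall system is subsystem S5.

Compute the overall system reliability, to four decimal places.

R(abort switch) = exp(−0.00000348 × 8760) = 0.969975
R(agent cylinder valve) = exp(−0.0000133 × 8760) = 0.890023
R(discharge nozzle) = exp(−0.00000828 × 8760) = 0.930035
R(smoke detector) = exp(−0.0000344 × 8760) = 0.739823
R(releasing panel) = exp(−0.0000186 × 8760) = 0.849646
R(manual pull station) = exp(−0.0000269 × 8760) = 0.790062
R(pressure switch) = exp(−0.00000115 × 8760) = 0.989977
Parallel (abort switch and agent cylinder valve): 1 − (1 − 0.969975)(1 − 0.890023) = 0.996698
Series ([0.996698] and discharge nozzle): 0.996698 × 0.930035 = 0.926964
Parallel ([0.926964] and smoke detector): 1 − (1 − 0.926964)(1 − 0.739823) = 0.980998
Parallel (releasing panel and manual pull station): 1 − (1 − 0.849646)(1 − 0.790062) = 0.968435
Series ([0.980998], [0.968435], and pressure switch): 0.980998 × 0.968435 × 0.989977 = 0.9405

0.9405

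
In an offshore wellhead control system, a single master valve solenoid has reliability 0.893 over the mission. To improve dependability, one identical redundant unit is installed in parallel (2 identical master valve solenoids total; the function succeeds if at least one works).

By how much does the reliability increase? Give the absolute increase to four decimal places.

0.0956

R_before = 0.893
R_after = 1 − (1 − 0.893)^2 = 0.9886
ΔR = 0.9886 − 0.893 = 0.0956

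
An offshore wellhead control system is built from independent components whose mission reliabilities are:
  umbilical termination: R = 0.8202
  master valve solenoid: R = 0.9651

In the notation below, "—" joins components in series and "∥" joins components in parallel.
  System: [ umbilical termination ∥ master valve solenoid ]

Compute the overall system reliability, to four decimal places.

0.9937

Parallel (umbilical termination and master valve solenoid): 1 − (1 − 0.820200)(1 − 0.965100) = 0.9937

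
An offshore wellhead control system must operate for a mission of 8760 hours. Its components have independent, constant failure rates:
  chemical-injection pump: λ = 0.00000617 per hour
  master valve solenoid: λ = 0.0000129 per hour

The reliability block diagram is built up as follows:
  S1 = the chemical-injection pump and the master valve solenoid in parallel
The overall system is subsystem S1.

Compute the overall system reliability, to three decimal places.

R(chemical-injection pump) = exp(−0.00000617 × 8760) = 0.94739
R(master valve solenoid) = exp(−0.0000129 × 8760) = 0.89315
Parallel (chemical-injection pump and master valve solenoid): 1 − (1 − 0.94739)(1 − 0.89315) = 0.994

0.994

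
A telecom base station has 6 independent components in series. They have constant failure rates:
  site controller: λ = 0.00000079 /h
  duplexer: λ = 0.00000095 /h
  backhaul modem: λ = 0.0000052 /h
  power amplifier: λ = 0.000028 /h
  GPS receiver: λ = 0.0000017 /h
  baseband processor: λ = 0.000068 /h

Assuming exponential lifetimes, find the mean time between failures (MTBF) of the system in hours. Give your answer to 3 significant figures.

9560

Series of exponential components: λ_sys = Σ λ_i
λ_sys = 0.00000079 + 0.00000095 + 0.0000052 + 0.000028 + 0.0000017 + 0.000068 = 1.0464e-04 /h
MTBF = 1 / λ_sys = 9560 h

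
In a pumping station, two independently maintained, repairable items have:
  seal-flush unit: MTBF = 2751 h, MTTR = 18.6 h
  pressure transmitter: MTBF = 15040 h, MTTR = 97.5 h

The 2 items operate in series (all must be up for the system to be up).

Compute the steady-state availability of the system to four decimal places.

0.9869

A(seal-flush unit) = MTBF/(MTBF+MTTR) = 2751/(2751+18.6) = 0.993284
A(pressure transmitter) = MTBF/(MTBF+MTTR) = 15040/(15040+97.5) = 0.993559
Series availability: 0.993284 × 0.993559 = 0.9869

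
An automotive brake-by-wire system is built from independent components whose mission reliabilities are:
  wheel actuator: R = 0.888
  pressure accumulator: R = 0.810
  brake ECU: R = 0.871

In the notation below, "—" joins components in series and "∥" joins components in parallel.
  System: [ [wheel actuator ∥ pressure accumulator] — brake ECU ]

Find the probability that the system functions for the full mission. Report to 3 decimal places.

0.852

Parallel (wheel actuator and pressure accumulator): 1 − (1 − 0.88800)(1 − 0.81000) = 0.97872
Series ([0.97872] and brake ECU): 0.97872 × 0.87100 = 0.852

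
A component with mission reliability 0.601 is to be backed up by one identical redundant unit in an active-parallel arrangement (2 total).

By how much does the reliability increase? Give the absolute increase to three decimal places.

R_before = 0.601
R_after = 1 − (1 − 0.601)^2 = 0.841
ΔR = 0.841 − 0.601 = 0.240

0.240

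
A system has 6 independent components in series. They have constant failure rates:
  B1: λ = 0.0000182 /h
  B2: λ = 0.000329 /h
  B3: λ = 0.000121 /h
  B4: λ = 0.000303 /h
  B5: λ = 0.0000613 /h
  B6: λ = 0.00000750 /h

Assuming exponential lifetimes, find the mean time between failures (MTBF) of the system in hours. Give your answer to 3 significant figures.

Series of exponential components: λ_sys = Σ λ_i
λ_sys = 0.0000182 + 0.000329 + 0.000121 + 0.000303 + 0.0000613 + 0.00000750 = 8.4000e-04 /h
MTBF = 1 / λ_sys = 1190 h

1190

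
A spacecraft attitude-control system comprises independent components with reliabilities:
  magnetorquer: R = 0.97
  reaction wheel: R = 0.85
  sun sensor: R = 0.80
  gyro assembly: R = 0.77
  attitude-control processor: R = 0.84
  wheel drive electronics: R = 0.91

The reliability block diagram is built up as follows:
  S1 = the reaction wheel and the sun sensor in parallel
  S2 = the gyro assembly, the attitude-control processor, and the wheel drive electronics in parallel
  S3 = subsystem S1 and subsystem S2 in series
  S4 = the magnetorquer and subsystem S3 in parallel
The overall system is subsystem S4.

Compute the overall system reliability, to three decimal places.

Parallel (reaction wheel and sun sensor): 1 − (1 − 0.85000)(1 − 0.80000) = 0.97000
Parallel (gyro assembly, attitude-control processor, and wheel drive electronics): 1 − (1 − 0.77000)(1 − 0.84000)(1 − 0.91000) = 0.99669
Series ([0.97000] and [0.99669]): 0.97000 × 0.99669 = 0.96679
Parallel (magnetorquer and [0.96679]): 1 − (1 − 0.97000)(1 − 0.96679) = 0.999

0.999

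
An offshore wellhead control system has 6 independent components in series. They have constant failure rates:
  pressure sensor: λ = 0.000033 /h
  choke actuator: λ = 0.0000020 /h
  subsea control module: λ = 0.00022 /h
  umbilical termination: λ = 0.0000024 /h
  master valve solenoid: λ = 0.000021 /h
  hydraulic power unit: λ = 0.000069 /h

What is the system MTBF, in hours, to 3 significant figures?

2880

Series of exponential components: λ_sys = Σ λ_i
λ_sys = 0.000033 + 0.0000020 + 0.00022 + 0.0000024 + 0.000021 + 0.000069 = 3.4740e-04 /h
MTBF = 1 / λ_sys = 2880 h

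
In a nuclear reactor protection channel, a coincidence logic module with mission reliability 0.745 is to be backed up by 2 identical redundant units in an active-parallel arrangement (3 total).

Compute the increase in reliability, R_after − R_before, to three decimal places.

R_before = 0.745
R_after = 1 − (1 − 0.745)^3 = 0.983
ΔR = 0.983 − 0.745 = 0.238

0.238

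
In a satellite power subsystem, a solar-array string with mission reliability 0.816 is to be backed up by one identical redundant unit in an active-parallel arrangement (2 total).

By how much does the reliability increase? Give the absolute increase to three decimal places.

R_before = 0.816
R_after = 1 − (1 − 0.816)^2 = 0.966
ΔR = 0.966 − 0.816 = 0.150

0.150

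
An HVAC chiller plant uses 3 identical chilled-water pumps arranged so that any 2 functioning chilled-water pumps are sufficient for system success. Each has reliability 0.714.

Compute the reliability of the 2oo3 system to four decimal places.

0.8014

R = Σ_{i=2}^{3} C(3,i) p^i (1−p)^{3−i} with p = 0.714
C(3,2)·0.714^2·0.286^1 = 0.437405
C(3,3)·0.714^3·0.286^0 = 0.363994
Sum = 0.8014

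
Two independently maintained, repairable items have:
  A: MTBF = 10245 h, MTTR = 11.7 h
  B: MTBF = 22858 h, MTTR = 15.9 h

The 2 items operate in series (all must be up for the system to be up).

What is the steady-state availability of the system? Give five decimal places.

A(A) = MTBF/(MTBF+MTTR) = 10245/(10245+11.7) = 0.998859
A(B) = MTBF/(MTBF+MTTR) = 22858/(22858+15.9) = 0.999305
Series availability: 0.998859 × 0.999305 = 0.99816

0.99816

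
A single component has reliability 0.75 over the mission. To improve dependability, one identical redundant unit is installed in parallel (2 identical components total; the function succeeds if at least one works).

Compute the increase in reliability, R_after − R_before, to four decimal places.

0.1875

R_before = 0.75
R_after = 1 − (1 − 0.75)^2 = 0.9375
ΔR = 0.9375 − 0.75 = 0.1875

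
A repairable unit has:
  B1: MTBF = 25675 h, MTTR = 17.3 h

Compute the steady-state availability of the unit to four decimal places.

0.9993

A(B1) = MTBF/(MTBF+MTTR) = 25675/(25675+17.3) = 0.9993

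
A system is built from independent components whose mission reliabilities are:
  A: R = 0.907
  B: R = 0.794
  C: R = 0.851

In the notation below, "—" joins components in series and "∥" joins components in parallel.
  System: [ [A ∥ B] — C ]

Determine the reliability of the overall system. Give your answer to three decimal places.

Parallel (A and B): 1 − (1 − 0.90700)(1 − 0.79400) = 0.98084
Series ([0.98084] and C): 0.98084 × 0.85100 = 0.835

0.835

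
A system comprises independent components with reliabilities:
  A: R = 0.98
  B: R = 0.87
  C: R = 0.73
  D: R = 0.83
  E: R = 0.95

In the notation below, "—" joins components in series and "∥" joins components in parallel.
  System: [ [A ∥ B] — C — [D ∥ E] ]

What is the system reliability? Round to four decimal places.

0.7219

Parallel (A and B): 1 − (1 − 0.980000)(1 − 0.870000) = 0.997400
Parallel (D and E): 1 − (1 − 0.830000)(1 − 0.950000) = 0.991500
Series ([0.997400], C, and [0.991500]): 0.997400 × 0.730000 × 0.991500 = 0.7219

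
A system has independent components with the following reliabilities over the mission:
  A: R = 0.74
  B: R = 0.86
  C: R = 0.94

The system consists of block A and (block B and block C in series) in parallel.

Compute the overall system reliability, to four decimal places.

Series (B and C): 0.860000 × 0.940000 = 0.808400
Parallel (A and [0.808400]): 1 − (1 − 0.740000)(1 − 0.808400) = 0.9502

0.9502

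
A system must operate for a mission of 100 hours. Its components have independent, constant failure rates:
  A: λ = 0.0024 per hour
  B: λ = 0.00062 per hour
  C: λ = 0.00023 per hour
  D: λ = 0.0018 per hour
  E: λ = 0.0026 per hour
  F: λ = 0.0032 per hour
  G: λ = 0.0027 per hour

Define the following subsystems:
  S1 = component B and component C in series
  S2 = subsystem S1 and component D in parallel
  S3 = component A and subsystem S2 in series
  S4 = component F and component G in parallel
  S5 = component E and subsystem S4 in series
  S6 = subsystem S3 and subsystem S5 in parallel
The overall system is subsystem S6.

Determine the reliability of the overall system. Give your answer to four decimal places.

0.9375

R(A) = exp(−0.0024 × 100) = 0.786628
R(B) = exp(−0.00062 × 100) = 0.939883
R(C) = exp(−0.00023 × 100) = 0.977262
R(D) = exp(−0.0018 × 100) = 0.835270
R(E) = exp(−0.0026 × 100) = 0.771052
R(F) = exp(−0.0032 × 100) = 0.726149
R(G) = exp(−0.0027 × 100) = 0.763379
Series (B and C): 0.939883 × 0.977262 = 0.918512
Parallel ([0.918512] and D): 1 − (1 − 0.918512)(1 − 0.835270) = 0.986576
Series (A and [0.986576]): 0.786628 × 0.986576 = 0.776068
Parallel (F and G): 1 − (1 − 0.726149)(1 − 0.763379) = 0.935201
Series (E and [0.935201]): 0.771052 × 0.935201 = 0.721089
Parallel ([0.776068] and [0.721089]): 1 − (1 − 0.776068)(1 − 0.721089) = 0.9375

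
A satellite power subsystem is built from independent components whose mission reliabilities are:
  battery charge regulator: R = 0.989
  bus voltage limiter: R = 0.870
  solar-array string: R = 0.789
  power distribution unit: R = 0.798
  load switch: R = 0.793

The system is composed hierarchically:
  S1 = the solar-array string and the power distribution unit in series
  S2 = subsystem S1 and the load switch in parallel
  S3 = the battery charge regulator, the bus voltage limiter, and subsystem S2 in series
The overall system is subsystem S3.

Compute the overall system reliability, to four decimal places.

Series (solar-array string and power distribution unit): 0.789000 × 0.798000 = 0.629622
Parallel ([0.629622] and load switch): 1 − (1 − 0.629622)(1 − 0.793000) = 0.923332
Series (battery charge regulator, bus voltage limiter, and [0.923332]): 0.989000 × 0.870000 × 0.923332 = 0.7945

0.7945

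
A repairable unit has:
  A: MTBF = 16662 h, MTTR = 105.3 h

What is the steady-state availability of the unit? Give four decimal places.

A(A) = MTBF/(MTBF+MTTR) = 16662/(16662+105.3) = 0.9937

0.9937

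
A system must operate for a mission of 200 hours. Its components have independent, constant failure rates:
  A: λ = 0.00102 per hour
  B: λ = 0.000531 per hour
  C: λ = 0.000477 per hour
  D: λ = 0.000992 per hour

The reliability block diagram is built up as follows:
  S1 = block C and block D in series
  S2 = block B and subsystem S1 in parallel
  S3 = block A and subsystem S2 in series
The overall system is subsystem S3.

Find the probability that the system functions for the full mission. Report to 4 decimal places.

R(A) = exp(−0.00102 × 200) = 0.815462
R(B) = exp(−0.000531 × 200) = 0.899245
R(C) = exp(−0.000477 × 200) = 0.909009
R(D) = exp(−0.000992 × 200) = 0.820042
Series (C and D): 0.909009 × 0.820042 = 0.745426
Parallel (B and [0.745426]): 1 − (1 − 0.899245)(1 − 0.745426) = 0.974350
Series (A and [0.974350]): 0.815462 × 0.974350 = 0.7945

0.7945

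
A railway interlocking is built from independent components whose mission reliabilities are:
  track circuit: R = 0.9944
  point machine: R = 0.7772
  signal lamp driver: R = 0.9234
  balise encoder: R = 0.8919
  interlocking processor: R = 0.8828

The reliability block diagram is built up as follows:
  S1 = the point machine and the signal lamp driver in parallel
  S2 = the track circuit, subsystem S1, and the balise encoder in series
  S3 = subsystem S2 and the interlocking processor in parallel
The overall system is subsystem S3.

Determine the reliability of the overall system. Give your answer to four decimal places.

Parallel (point machine and signal lamp driver): 1 − (1 − 0.777200)(1 − 0.923400) = 0.982934
Series (track circuit, [0.982934], and balise encoder): 0.994400 × 0.982934 × 0.891900 = 0.871769
Parallel ([0.871769] and interlocking processor): 1 − (1 − 0.871769)(1 − 0.882800) = 0.9850

0.9850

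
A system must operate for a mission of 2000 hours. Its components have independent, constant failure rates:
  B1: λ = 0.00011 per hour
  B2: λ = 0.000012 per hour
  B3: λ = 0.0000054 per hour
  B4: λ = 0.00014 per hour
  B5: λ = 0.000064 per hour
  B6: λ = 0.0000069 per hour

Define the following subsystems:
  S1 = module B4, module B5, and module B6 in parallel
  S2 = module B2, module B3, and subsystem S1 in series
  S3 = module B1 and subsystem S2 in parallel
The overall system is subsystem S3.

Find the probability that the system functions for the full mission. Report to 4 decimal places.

R(B1) = exp(−0.00011 × 2000) = 0.802519
R(B2) = exp(−0.000012 × 2000) = 0.976286
R(B3) = exp(−0.0000054 × 2000) = 0.989258
R(B4) = exp(−0.00014 × 2000) = 0.755784
R(B5) = exp(−0.000064 × 2000) = 0.879853
R(B6) = exp(−0.0000069 × 2000) = 0.986295
Parallel (B4, B5, and B6): 1 − (1 − 0.755784)(1 − 0.879853)(1 − 0.986295) = 0.999598
Series (B2, B3, and [0.999598]): 0.976286 × 0.989258 × 0.999598 = 0.965410
Parallel (B1 and [0.965410]): 1 − (1 − 0.802519)(1 − 0.965410) = 0.9932

0.9932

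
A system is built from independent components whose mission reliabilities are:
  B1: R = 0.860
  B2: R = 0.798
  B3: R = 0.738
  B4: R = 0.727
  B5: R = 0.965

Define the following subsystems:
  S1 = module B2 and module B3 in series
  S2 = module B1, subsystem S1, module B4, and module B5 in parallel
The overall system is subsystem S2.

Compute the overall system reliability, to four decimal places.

Series (B2 and B3): 0.798000 × 0.738000 = 0.588924
Parallel (B1, [0.588924], B4, and B5): 1 − (1 − 0.860000)(1 − 0.588924)(1 − 0.727000)(1 − 0.965000) = 0.9995

0.9995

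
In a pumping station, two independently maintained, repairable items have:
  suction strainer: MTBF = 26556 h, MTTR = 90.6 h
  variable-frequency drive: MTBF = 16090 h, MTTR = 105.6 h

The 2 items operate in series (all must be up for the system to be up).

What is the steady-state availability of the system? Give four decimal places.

A(suction strainer) = MTBF/(MTBF+MTTR) = 26556/(26556+90.6) = 0.996600
A(variable-frequency drive) = MTBF/(MTBF+MTTR) = 16090/(16090+105.6) = 0.993480
Series availability: 0.996600 × 0.993480 = 0.9901

0.9901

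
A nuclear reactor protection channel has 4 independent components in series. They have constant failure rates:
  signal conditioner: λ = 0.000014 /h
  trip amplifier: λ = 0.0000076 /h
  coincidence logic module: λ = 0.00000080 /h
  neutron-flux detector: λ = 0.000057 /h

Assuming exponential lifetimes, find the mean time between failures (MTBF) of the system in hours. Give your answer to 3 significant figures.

12600

Series of exponential components: λ_sys = Σ λ_i
λ_sys = 0.000014 + 0.0000076 + 0.00000080 + 0.000057 = 7.9400e-05 /h
MTBF = 1 / λ_sys = 12600 h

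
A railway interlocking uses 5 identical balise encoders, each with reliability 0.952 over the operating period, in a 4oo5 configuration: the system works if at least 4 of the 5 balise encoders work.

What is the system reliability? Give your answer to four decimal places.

R = Σ_{i=4}^{5} C(5,i) p^i (1−p)^{5−i} with p = 0.952
C(5,4)·0.952^4·0.048^1 = 0.197133
C(5,5)·0.952^5·0.048^0 = 0.781960
Sum = 0.9791

0.9791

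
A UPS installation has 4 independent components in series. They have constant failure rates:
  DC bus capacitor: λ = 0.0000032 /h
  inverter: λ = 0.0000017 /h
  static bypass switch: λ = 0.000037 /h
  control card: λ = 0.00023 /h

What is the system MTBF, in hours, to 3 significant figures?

3680

Series of exponential components: λ_sys = Σ λ_i
λ_sys = 0.0000032 + 0.0000017 + 0.000037 + 0.00023 = 2.7190e-04 /h
MTBF = 1 / λ_sys = 3680 h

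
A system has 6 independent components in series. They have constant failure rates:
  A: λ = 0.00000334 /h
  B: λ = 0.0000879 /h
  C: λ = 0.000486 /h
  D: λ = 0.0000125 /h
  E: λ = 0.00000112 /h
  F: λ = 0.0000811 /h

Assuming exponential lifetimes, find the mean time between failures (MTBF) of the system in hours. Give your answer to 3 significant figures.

1490

Series of exponential components: λ_sys = Σ λ_i
λ_sys = 0.00000334 + 0.0000879 + 0.000486 + 0.0000125 + 0.00000112 + 0.0000811 = 6.7196e-04 /h
MTBF = 1 / λ_sys = 1490 h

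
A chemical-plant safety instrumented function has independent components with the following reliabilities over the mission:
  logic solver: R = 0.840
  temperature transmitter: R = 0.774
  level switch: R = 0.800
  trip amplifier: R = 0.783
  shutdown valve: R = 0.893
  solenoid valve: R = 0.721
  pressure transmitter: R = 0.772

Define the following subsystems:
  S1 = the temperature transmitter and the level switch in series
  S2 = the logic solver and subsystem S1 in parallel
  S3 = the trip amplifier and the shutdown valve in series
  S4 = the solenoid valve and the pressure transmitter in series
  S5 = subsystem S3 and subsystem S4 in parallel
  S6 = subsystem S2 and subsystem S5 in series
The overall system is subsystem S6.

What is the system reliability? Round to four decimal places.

0.8138

Series (temperature transmitter and level switch): 0.774000 × 0.800000 = 0.619200
Parallel (logic solver and [0.619200]): 1 − (1 − 0.840000)(1 − 0.619200) = 0.939072
Series (trip amplifier and shutdown valve): 0.783000 × 0.893000 = 0.699219
Series (solenoid valve and pressure transmitter): 0.721000 × 0.772000 = 0.556612
Parallel ([0.699219] and [0.556612]): 1 − (1 − 0.699219)(1 − 0.556612) = 0.866637
Series ([0.939072] and [0.866637]): 0.939072 × 0.866637 = 0.8138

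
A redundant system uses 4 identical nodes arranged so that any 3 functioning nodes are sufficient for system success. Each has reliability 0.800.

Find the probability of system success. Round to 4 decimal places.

0.8192

R = Σ_{i=3}^{4} C(4,i) p^i (1−p)^{4−i} with p = 0.800
C(4,3)·0.800^3·0.200^1 = 0.409600
C(4,4)·0.800^4·0.200^0 = 0.409600
Sum = 0.8192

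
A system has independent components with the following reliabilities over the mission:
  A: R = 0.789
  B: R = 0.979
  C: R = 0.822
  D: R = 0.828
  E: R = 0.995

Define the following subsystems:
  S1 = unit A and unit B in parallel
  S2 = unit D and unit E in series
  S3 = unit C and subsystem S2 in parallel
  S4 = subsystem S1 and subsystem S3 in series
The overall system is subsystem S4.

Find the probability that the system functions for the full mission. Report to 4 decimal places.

Parallel (A and B): 1 − (1 − 0.789000)(1 − 0.979000) = 0.995569
Series (D and E): 0.828000 × 0.995000 = 0.823860
Parallel (C and [0.823860]): 1 − (1 − 0.822000)(1 − 0.823860) = 0.968647
Series ([0.995569] and [0.968647]): 0.995569 × 0.968647 = 0.9644

0.9644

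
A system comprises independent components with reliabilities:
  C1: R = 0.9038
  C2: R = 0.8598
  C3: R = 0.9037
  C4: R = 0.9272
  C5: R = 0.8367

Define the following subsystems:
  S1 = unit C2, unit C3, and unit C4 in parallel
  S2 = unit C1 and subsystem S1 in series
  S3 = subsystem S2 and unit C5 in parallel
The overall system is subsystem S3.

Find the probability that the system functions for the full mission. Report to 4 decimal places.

Parallel (C2, C3, and C4): 1 − (1 − 0.859800)(1 − 0.903700)(1 − 0.927200) = 0.999017
Series (C1 and [0.999017]): 0.903800 × 0.999017 = 0.902912
Parallel ([0.902912] and C5): 1 − (1 − 0.902912)(1 − 0.836700) = 0.9841

0.9841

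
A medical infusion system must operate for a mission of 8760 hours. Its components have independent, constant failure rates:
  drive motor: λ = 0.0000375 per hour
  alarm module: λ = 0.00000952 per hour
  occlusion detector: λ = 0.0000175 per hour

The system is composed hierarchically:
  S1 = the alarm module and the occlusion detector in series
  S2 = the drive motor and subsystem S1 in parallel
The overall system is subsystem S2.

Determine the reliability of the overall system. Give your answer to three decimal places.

R(drive motor) = exp(−0.0000375 × 8760) = 0.72000
R(alarm module) = exp(−0.00000952 × 8760) = 0.91999
R(occlusion detector) = exp(−0.0000175 × 8760) = 0.85787
Series (alarm module and occlusion detector): 0.91999 × 0.85787 = 0.78923
Parallel (drive motor and [0.78923]): 1 − (1 − 0.72000)(1 − 0.78923) = 0.941

0.941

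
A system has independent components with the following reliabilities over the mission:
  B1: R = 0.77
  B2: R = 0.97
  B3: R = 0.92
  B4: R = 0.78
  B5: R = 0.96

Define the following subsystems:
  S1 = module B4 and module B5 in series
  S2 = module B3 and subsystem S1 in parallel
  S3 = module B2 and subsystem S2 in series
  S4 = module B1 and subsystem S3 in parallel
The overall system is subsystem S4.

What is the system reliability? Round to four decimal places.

0.9886

Series (B4 and B5): 0.780000 × 0.960000 = 0.748800
Parallel (B3 and [0.748800]): 1 − (1 − 0.920000)(1 − 0.748800) = 0.979904
Series (B2 and [0.979904]): 0.970000 × 0.979904 = 0.950507
Parallel (B1 and [0.950507]): 1 − (1 − 0.770000)(1 − 0.950507) = 0.9886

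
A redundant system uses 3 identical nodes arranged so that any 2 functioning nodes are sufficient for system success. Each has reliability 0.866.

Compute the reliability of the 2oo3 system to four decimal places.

R = Σ_{i=2}^{3} C(3,i) p^i (1−p)^{3−i} with p = 0.866
C(3,2)·0.866^2·0.134^1 = 0.301482
C(3,3)·0.866^3·0.134^0 = 0.649462
Sum = 0.9509

0.9509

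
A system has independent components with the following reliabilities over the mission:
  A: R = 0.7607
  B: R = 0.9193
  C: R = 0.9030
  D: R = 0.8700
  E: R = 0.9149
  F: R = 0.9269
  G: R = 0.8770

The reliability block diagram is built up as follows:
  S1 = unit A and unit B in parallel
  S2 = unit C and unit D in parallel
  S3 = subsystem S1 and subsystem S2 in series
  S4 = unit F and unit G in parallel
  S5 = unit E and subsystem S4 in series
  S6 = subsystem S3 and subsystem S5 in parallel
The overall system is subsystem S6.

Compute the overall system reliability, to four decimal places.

Parallel (A and B): 1 − (1 − 0.760700)(1 − 0.919300) = 0.980688
Parallel (C and D): 1 − (1 − 0.903000)(1 − 0.870000) = 0.987390
Series ([0.980688] and [0.987390]): 0.980688 × 0.987390 = 0.968322
Parallel (F and G): 1 − (1 − 0.926900)(1 − 0.877000) = 0.991009
Series (E and [0.991009]): 0.914900 × 0.991009 = 0.906674
Parallel ([0.968322] and [0.906674]): 1 − (1 − 0.968322)(1 − 0.906674) = 0.9970

0.9970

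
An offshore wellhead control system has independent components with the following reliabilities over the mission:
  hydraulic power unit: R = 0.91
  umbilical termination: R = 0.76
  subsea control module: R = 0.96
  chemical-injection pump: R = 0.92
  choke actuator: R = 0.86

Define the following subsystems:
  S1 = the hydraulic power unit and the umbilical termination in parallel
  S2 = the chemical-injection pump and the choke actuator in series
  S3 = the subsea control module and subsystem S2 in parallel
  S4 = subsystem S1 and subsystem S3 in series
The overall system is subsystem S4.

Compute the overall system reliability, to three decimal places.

Parallel (hydraulic power unit and umbilical termination): 1 − (1 − 0.91000)(1 − 0.76000) = 0.97840
Series (chemical-injection pump and choke actuator): 0.92000 × 0.86000 = 0.79120
Parallel (subsea control module and [0.79120]): 1 − (1 − 0.96000)(1 − 0.79120) = 0.99165
Series ([0.97840] and [0.99165]): 0.97840 × 0.99165 = 0.970

0.970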